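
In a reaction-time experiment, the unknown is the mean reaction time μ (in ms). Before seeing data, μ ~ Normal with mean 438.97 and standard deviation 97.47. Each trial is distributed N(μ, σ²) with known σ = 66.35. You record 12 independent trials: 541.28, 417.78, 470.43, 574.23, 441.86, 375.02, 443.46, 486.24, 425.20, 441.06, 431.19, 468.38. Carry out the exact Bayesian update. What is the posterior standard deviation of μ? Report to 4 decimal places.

For Normal data with known variance σ², a Normal(μ₀, σ₀²) prior on μ is conjugate. Posterior precision = 1/σ₀² + n/σ²; posterior mean is the precision-weighted average of μ₀ and x̄.
σ₀² = 97.47² = 9500.4009, σ² = 66.35² = 4402.3225; σ² + n·σ₀² = 4402.3225 + 12·9500.4009 = 118407.1333.
Posterior precision = 1/σ₀² + n/σ² = 1/9500.4009 + 12/4402.3225 = (σ² + n·σ₀²)/(σ₀²σ²) = 118407.1333/(9500.4009·4402.3225); posterior variance σₙ² = σ₀²σ²/(σ² + n·σ₀²) = 9500.4009·4402.3225/118407.1333 = 353.220515.
Posterior SD = √σₙ² = √(9500.4009·4402.3225/118407.1333) = 18.7942.

18.7942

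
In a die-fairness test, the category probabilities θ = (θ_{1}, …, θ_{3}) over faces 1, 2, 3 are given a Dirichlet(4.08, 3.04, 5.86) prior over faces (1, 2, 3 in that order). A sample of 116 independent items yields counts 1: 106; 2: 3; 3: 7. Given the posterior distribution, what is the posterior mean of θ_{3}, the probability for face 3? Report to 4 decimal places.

0.0997

The Dirichlet prior is conjugate to the Multinomial likelihood: each posterior αⱼ = prior αⱼ + observed count nⱼ.
Posterior concentration: (110.08, 6.04, 12.86), total = 128.98.
E[θ_{3}|data] = α_{3}/Σα = 12.86/128.98 = 0.0997.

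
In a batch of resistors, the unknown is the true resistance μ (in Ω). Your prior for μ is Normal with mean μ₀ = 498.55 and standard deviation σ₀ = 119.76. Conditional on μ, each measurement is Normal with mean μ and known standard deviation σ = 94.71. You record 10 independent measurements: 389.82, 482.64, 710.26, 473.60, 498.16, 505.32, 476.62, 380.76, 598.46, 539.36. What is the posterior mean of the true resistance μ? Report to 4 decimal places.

For Normal data with known variance σ², a Normal(μ₀, σ₀²) prior on μ is conjugate. Posterior precision = 1/σ₀² + n/σ²; posterior mean is the precision-weighted average of μ₀ and x̄.
Σxᵢ = 389.82 + 482.64 + 710.26 + 473.60 + 498.16 + 505.32 + 476.62 + 380.76 + 598.46 + 539.36 = 5055, so n·x̄ = 5055.
σ₀² = 119.76² = 14342.4576, σ² = 94.71² = 8969.9841; σ² + n·σ₀² = 8969.9841 + 10·14342.4576 = 152394.5601.
Posterior mean = (μ₀/σ₀² + n·x̄/σ²)/(1/σ₀² + n/σ²) = (σ²·μ₀ + σ₀²·n·x̄)/(σ² + n·σ₀²) = (8969.9841·498.55 + 14342.4576·5055)/152394.5601 = 76973108.741055/152394.5601 = 505.0909.

505.0909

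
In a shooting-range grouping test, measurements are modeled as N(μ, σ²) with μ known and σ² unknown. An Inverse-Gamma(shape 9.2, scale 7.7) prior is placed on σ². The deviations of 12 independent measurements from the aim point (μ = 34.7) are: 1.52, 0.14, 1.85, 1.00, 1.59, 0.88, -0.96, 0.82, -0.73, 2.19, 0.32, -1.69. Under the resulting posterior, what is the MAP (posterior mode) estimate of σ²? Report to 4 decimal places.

With known mean μ and an Inverse-Gamma(α, β) prior on σ², the Normal likelihood is conjugate: posterior is Inv-Gamma(α + n/2, β + Σ(xᵢ−μ)²/2).
Σ(xᵢ−μ)² = (1.52)² + (0.14)² + (1.85)² + (1.00)² + (1.59)² + (0.88)² + (-0.96)² + (0.82)² + (-0.73)² + (2.19)² + (0.32)² + (-1.69)² = 19.9365.
Posterior: Inv-Gamma(9.2 + 12/2, 7.7 + 19.9365/2) = Inv-Gamma(15.20, 17.66825).
Mode = β/(α+1) = 17.66825/16.20 = 1.0906.

1.0906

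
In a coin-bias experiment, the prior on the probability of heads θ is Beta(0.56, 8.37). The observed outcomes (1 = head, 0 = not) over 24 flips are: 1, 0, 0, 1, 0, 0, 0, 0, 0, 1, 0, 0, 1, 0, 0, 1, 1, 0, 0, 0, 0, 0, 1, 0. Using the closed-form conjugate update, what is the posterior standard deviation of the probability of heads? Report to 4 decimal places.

The Beta prior is conjugate to a Binomial/Bernoulli likelihood; the update adds successes to α and failures to β.
Posterior: Beta(α+k, β+n−k) = Beta(0.56+7, 8.37+17) = Beta(7.56, 25.37).
Var = αβ/((α+β)²(α+β+1)) = 7.56·25.37/(32.93²·33.93) = 0.00521285; SD = √0.00521285 = 0.0722.

0.0722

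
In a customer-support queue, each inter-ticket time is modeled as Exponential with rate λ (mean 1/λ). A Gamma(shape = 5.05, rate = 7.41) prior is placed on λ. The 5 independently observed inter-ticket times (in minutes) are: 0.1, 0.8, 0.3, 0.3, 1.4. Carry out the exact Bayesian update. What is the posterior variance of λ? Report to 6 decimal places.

0.094547

With a Gamma(shape α, rate β) prior on the exponential rate λ, the posterior after n observations with total T = Σxᵢ is Gamma(α+n, β+T).
Sum of observations T = 2.9 minutes; n = 5.
Posterior: Gamma(5.05+5, 7.41+2.9) = Gamma(10.05, 10.31).
Var = α/β² = 0.094547.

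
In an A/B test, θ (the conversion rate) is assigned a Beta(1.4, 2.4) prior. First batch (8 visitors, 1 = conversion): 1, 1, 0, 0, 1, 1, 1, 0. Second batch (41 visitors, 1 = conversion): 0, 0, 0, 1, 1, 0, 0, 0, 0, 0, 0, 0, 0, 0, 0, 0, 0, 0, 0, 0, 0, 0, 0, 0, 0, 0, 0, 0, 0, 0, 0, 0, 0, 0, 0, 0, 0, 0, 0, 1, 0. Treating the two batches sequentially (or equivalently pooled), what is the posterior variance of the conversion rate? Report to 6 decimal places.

The Beta prior is conjugate to a Binomial/Bernoulli likelihood; the update adds successes to α and failures to β.
After batch 1: Beta(1.4+5, 2.4+3) = Beta(6.4, 5.4).
After batch 2: Beta(6.4+3, 5.4+38) = Beta(9.4, 43.4).
Var = αβ/((α+β)²(α+β+1)) = 9.4·43.4/(52.8²·53.8) = 0.002720.

0.002720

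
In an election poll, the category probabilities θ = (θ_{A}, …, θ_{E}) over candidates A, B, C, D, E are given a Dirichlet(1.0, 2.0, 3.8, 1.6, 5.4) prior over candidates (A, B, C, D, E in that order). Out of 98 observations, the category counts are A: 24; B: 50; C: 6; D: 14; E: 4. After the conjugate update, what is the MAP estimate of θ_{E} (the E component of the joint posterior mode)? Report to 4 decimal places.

The Dirichlet prior is conjugate to the Multinomial likelihood: each posterior αⱼ = prior αⱼ + observed count nⱼ.
Posterior concentration: (25.0, 52.0, 9.8, 15.6, 9.4), total = 111.8.
Joint mode component: (α_{E}−1)/(Σα−K) = 8.4/106.8 = 0.0787.

0.0787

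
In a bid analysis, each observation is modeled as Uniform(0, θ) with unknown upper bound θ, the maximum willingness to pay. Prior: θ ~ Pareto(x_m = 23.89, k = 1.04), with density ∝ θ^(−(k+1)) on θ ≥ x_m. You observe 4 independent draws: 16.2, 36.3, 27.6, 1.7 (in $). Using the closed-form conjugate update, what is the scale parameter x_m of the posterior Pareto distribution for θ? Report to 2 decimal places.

36.30

A Pareto(scale x_m, shape k) prior on the upper bound θ of Uniform(0, θ) is conjugate: posterior is Pareto(max(x_m, max xᵢ), k + n).
Sample maximum = 36.3; prior scale x_m = 23.89 → posterior scale = max = 36.30.
Posterior shape = 1.04 + 4 = 5.04.
Posterior scale x_m = 36.30.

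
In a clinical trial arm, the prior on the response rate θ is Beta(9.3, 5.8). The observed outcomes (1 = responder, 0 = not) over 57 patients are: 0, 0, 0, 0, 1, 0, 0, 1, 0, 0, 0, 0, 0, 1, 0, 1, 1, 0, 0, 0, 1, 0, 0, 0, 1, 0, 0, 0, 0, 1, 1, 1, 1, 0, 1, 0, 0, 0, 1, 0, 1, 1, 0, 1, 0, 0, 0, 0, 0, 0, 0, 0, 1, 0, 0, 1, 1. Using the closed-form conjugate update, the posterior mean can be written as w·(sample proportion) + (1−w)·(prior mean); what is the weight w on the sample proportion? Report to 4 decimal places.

The Beta prior is conjugate to a Binomial/Bernoulli likelihood; the update adds successes to α and failures to β.
Posterior mean = (α₀+k)/(α₀+β₀+n) = [n/(α₀+β₀+n)]·(k/n) + [(α₀+β₀)/(α₀+β₀+n)]·α₀/(α₀+β₀), so only n and the prior enter the weight.
The weight on the data is w = n/(α₀+β₀+n) = 57/(9.3+5.8+57) = 57/72.1 = 0.7906.

0.7906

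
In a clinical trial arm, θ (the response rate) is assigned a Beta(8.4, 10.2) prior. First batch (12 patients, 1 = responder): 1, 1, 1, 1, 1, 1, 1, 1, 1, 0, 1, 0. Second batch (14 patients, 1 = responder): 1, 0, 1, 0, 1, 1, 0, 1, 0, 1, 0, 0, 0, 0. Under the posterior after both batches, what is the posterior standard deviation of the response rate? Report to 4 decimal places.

0.0737

The Beta prior is conjugate to a Binomial/Bernoulli likelihood; the update adds successes to α and failures to β.
After batch 1: Beta(8.4+10, 10.2+2) = Beta(18.4, 12.2).
After batch 2: Beta(18.4+6, 12.2+8) = Beta(24.4, 20.2).
Var = αβ/((α+β)²(α+β+1)) = 24.4·20.2/(44.6²·45.6) = 0.00543384; SD = √0.00543384 = 0.0737.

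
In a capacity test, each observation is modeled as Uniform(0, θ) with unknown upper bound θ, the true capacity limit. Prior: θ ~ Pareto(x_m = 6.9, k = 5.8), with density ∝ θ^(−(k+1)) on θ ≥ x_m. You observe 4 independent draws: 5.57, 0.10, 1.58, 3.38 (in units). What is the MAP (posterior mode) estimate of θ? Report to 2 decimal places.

6.90

A Pareto(scale x_m, shape k) prior on the upper bound θ of Uniform(0, θ) is conjugate: posterior is Pareto(max(x_m, max xᵢ), k + n).
Sample maximum = 5.57; prior scale x_m = 6.9 → posterior scale = max = 6.90.
Posterior shape = 5.8 + 4 = 9.8.
The Pareto density is decreasing on [x_m, ∞), so the mode is x_m = 6.90.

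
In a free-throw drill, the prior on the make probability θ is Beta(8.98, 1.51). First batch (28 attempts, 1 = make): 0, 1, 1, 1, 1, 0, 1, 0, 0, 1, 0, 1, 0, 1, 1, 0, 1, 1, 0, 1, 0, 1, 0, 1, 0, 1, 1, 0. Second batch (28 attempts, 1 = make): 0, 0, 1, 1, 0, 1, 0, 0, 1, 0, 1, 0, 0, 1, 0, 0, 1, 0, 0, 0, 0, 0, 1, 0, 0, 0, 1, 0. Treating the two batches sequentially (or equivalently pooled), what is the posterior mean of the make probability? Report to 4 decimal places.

The Beta prior is conjugate to a Binomial/Bernoulli likelihood; the update adds successes to α and failures to β.
After batch 1: Beta(8.98+16, 1.51+12) = Beta(24.98, 13.51).
After batch 2: Beta(24.98+9, 13.51+19) = Beta(33.98, 32.51).
Posterior mean = α/(α+β) = 33.98/66.49 = 0.5111.

0.5111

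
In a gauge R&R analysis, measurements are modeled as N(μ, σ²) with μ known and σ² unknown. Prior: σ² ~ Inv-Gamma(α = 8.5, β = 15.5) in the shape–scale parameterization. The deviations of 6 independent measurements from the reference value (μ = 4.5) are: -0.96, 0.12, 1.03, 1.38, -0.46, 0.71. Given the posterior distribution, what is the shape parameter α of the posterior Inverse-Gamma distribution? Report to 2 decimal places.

11.50

With known mean μ and an Inverse-Gamma(α, β) prior on σ², the Normal likelihood is conjugate: posterior is Inv-Gamma(α + n/2, β + Σ(xᵢ−μ)²/2).
Σ(xᵢ−μ)² = (-0.96)² + (0.12)² + (1.03)² + (1.38)² + (-0.46)² + (0.71)² = 4.6170.
Posterior: Inv-Gamma(8.5 + 6/2, 15.5 + 4.6170/2) = Inv-Gamma(11.50, 17.80850).
Posterior α = 11.50.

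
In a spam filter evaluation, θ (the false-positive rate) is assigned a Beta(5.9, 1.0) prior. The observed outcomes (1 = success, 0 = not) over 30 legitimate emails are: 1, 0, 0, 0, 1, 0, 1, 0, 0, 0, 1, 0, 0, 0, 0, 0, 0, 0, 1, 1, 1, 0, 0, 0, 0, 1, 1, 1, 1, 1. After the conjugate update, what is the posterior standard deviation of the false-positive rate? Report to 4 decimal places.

The Beta prior is conjugate to a Binomial/Bernoulli likelihood; the update adds successes to α and failures to β.
Posterior: Beta(α+k, β+n−k) = Beta(5.9+12, 1.0+18) = Beta(17.9, 19.0).
Var = αβ/((α+β)²(α+β+1)) = 17.9·19.0/(36.9²·37.9) = 0.00659044; SD = √0.00659044 = 0.0812.

0.0812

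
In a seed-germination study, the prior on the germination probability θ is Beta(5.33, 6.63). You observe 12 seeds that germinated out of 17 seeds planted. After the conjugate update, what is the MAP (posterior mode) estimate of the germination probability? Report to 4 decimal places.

0.6057

The Beta prior is conjugate to a Binomial/Bernoulli likelihood; the update adds successes to α and failures to β.
Posterior: Beta(α+k, β+n−k) = Beta(5.33+12, 6.63+5) = Beta(17.33, 11.63).
Mode of Beta(a,b) for a,b>1 is (a−1)/(a+b−2) = 16.33/26.96 = 0.6057.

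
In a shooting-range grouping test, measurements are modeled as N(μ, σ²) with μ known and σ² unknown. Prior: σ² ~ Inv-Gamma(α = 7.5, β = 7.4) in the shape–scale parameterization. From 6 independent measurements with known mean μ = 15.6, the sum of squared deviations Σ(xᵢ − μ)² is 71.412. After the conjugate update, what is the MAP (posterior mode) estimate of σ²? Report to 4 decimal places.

3.7483

With known mean μ and an Inverse-Gamma(α, β) prior on σ², the Normal likelihood is conjugate: posterior is Inv-Gamma(α + n/2, β + Σ(xᵢ−μ)²/2).
Posterior: Inv-Gamma(7.5 + 6/2, 7.4 + 71.412/2) = Inv-Gamma(10.50, 43.1060).
Mode = β/(α+1) = 43.1060/11.50 = 3.7483.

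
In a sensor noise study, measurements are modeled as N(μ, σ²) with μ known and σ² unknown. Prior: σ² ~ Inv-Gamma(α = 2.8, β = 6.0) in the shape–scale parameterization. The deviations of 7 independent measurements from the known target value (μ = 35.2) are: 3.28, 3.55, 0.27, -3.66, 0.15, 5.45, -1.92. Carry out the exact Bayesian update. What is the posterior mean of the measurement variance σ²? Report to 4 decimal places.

With known mean μ and an Inverse-Gamma(α, β) prior on σ², the Normal likelihood is conjugate: posterior is Inv-Gamma(α + n/2, β + Σ(xᵢ−μ)²/2).
Σ(xᵢ−μ)² = (3.28)² + (3.55)² + (0.27)² + (-3.66)² + (0.15)² + (5.45)² + (-1.92)² = 70.2408.
Posterior: Inv-Gamma(2.8 + 7/2, 6.0 + 70.2408/2) = Inv-Gamma(6.30, 41.12040).
E[σ²|data] = β/(α−1) = 41.12040/5.30 = 7.7586.

7.7586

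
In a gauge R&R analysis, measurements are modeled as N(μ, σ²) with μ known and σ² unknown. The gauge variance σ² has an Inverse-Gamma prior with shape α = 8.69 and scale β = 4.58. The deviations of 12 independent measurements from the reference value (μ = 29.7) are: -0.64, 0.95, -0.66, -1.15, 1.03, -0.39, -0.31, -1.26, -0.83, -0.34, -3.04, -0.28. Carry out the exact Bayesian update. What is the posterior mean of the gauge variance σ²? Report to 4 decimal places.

With known mean μ and an Inverse-Gamma(α, β) prior on σ², the Normal likelihood is conjugate: posterior is Inv-Gamma(α + n/2, β + Σ(xᵢ−μ)²/2).
Σ(xᵢ−μ)² = (-0.64)² + (0.95)² + (-0.66)² + (-1.15)² + (1.03)² + (-0.39)² + (-0.31)² + (-1.26)² + (-0.83)² + (-0.34)² + (-3.04)² + (-0.28)² = 16.0914.
Posterior: Inv-Gamma(8.69 + 12/2, 4.58 + 16.0914/2) = Inv-Gamma(14.69, 12.62570).
E[σ²|data] = β/(α−1) = 12.62570/13.69 = 0.9223.

0.9223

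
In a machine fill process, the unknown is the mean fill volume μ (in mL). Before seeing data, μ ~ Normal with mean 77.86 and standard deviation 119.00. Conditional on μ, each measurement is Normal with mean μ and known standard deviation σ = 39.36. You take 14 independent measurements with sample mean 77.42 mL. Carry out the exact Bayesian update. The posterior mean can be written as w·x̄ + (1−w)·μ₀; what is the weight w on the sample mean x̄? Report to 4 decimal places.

For Normal data with known variance σ², a Normal(μ₀, σ₀²) prior on μ is conjugate. Posterior precision = 1/σ₀² + n/σ²; posterior mean is the precision-weighted average of μ₀ and x̄.
σ₀² = 119.00² = 14161, σ² = 39.36² = 1549.2096. Prior precision 1/σ₀² = 1/14161; data precision n/σ² = 14/1549.2096.
w = (n/σ²)/(1/σ₀² + n/σ²) = n·σ₀²/(σ² + n·σ₀²) = 14·14161/(1549.2096 + 14·14161) = 198254/199803.2096 = 0.9922.

0.9922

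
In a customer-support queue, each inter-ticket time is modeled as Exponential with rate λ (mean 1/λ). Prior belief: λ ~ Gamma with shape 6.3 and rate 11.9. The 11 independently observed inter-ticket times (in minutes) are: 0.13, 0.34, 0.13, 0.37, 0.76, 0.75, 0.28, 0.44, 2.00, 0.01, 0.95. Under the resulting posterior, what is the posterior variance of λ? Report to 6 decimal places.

0.053041

With a Gamma(shape α, rate β) prior on the exponential rate λ, the posterior after n observations with total T = Σxᵢ is Gamma(α+n, β+T).
Sum of observations T = 6.16 minutes; n = 11.
Posterior: Gamma(6.3+11, 11.9+6.16) = Gamma(17.3, 18.06).
Var = α/β² = 0.053041.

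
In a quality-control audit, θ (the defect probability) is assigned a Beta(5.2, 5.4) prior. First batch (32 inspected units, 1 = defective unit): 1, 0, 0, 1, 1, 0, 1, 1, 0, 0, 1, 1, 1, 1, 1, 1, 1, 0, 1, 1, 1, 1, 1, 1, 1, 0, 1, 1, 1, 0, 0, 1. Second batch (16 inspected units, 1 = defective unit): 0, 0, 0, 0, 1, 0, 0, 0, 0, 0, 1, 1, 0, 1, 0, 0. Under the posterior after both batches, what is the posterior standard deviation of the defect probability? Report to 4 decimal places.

0.0644

The Beta prior is conjugate to a Binomial/Bernoulli likelihood; the update adds successes to α and failures to β.
After batch 1: Beta(5.2+23, 5.4+9) = Beta(28.2, 14.4).
After batch 2: Beta(28.2+4, 14.4+12) = Beta(32.2, 26.4).
Var = αβ/((α+β)²(α+β+1)) = 32.2·26.4/(58.6²·59.6) = 0.00415354; SD = √0.00415354 = 0.0644.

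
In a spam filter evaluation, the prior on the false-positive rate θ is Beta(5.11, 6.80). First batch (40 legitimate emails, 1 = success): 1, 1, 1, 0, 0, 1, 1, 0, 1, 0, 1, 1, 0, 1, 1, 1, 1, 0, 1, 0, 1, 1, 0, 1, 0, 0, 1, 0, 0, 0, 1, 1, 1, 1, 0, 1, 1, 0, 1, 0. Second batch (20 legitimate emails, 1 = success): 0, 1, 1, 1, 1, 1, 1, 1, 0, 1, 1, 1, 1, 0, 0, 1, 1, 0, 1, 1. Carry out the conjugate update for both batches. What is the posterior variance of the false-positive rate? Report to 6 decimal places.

The Beta prior is conjugate to a Binomial/Bernoulli likelihood; the update adds successes to α and failures to β.
After batch 1: Beta(5.11+24, 6.80+16) = Beta(29.11, 22.80).
After batch 2: Beta(29.11+15, 22.80+5) = Beta(44.11, 27.80).
Var = αβ/((α+β)²(α+β+1)) = 44.11·27.80/(71.91²·72.91) = 0.003252.

0.003252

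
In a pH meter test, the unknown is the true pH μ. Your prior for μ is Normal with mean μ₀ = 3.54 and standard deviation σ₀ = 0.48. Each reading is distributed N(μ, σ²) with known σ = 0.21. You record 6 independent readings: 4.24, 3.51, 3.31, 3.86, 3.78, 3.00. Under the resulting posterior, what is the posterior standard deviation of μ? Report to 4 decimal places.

For Normal data with known variance σ², a Normal(μ₀, σ₀²) prior on μ is conjugate. Posterior precision = 1/σ₀² + n/σ²; posterior mean is the precision-weighted average of μ₀ and x̄.
σ₀² = 0.48² = 0.2304, σ² = 0.21² = 0.0441; σ² + n·σ₀² = 0.0441 + 6·0.2304 = 1.4265.
Posterior precision = 1/σ₀² + n/σ² = 1/0.2304 + 6/0.0441 = (σ² + n·σ₀²)/(σ₀²σ²) = 1.4265/(0.2304·0.0441); posterior variance σₙ² = σ₀²σ²/(σ² + n·σ₀²) = 0.2304·0.0441/1.4265 = 0.007123.
Posterior SD = √σₙ² = √(0.2304·0.0441/1.4265) = 0.0844.

0.0844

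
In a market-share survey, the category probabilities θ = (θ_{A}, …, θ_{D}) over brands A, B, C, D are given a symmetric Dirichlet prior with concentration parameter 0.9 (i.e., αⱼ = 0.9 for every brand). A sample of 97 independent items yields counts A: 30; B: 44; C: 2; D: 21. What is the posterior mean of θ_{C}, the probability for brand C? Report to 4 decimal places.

The Dirichlet prior is conjugate to the Multinomial likelihood: each posterior αⱼ = prior αⱼ + observed count nⱼ.
Posterior concentration: (30.9, 44.9, 2.9, 21.9), total = 100.6.
E[θ_{C}|data] = α_{C}/Σα = 2.9/100.6 = 0.0288.

0.0288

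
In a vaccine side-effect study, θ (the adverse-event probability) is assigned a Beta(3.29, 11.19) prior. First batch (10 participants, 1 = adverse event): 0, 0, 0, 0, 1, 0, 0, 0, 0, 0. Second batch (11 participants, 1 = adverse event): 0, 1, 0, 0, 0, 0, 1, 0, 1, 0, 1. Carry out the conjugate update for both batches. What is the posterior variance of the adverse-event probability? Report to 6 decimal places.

The Beta prior is conjugate to a Binomial/Bernoulli likelihood; the update adds successes to α and failures to β.
After batch 1: Beta(3.29+1, 11.19+9) = Beta(4.29, 20.19).
After batch 2: Beta(4.29+4, 20.19+7) = Beta(8.29, 27.19).
Var = αβ/((α+β)²(α+β+1)) = 8.29·27.19/(35.48²·36.48) = 0.004908.

0.004908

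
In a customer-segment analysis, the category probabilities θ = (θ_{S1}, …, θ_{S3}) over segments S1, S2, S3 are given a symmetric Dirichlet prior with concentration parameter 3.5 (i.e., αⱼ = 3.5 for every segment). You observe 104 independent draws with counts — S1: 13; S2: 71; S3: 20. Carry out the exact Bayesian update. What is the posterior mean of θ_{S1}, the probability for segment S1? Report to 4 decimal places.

0.1441

The Dirichlet prior is conjugate to the Multinomial likelihood: each posterior αⱼ = prior αⱼ + observed count nⱼ.
Posterior concentration: (16.5, 74.5, 23.5), total = 114.5.
E[θ_{S1}|data] = α_{S1}/Σα = 16.5/114.5 = 0.1441.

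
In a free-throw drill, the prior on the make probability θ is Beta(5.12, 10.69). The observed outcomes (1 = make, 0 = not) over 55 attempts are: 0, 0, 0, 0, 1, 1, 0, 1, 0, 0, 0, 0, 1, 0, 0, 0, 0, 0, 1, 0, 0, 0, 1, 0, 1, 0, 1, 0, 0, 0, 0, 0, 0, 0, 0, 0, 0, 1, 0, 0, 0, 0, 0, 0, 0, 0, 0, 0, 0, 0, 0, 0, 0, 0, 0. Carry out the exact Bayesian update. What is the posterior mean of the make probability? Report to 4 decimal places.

0.1994

The Beta prior is conjugate to a Binomial/Bernoulli likelihood; the update adds successes to α and failures to β.
Posterior: Beta(α+k, β+n−k) = Beta(5.12+9, 10.69+46) = Beta(14.12, 56.69).
Posterior mean = α/(α+β) = 14.12/70.81 = 0.1994.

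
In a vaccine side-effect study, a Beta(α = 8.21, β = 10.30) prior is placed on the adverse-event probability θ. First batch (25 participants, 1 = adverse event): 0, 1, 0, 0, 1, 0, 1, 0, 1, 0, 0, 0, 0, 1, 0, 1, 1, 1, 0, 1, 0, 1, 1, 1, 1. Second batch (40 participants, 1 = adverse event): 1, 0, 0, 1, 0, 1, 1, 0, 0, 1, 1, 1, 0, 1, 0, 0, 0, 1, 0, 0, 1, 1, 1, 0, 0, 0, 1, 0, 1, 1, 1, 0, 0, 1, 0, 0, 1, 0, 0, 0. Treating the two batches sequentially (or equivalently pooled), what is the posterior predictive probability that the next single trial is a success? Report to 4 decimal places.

The Beta prior is conjugate to a Binomial/Bernoulli likelihood; the update adds successes to α and failures to β.
After batch 1: Beta(8.21+13, 10.30+12) = Beta(21.21, 22.30).
After batch 2: Beta(21.21+18, 22.30+22) = Beta(39.21, 44.30).
For a single future Bernoulli trial, P(success | data) = α/(α+β) = 0.4695.

0.4695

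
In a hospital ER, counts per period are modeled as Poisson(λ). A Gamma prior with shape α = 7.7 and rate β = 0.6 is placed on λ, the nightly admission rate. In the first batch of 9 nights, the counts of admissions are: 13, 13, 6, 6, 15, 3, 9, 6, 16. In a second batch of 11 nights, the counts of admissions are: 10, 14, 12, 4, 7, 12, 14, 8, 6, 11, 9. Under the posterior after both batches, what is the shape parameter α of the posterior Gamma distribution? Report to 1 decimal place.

With a Gamma(shape α, rate β) prior, the Poisson likelihood is conjugate: the posterior is Gamma(α + ΣXᵢ, β + n).
Batch 1: sum of counts S = 87 over n = 9 nights.
After batch 1: Gamma(α+S, β+n) = Gamma(7.7+87, 0.6+9) = Gamma(94.7, 9.6).
Batch 2: sum of counts S = 107 over n = 11 nights.
After batch 2: Gamma(α+S, β+n) = Gamma(94.7+107, 9.6+11) = Gamma(201.7, 20.6).
Posterior α = 201.7.

201.7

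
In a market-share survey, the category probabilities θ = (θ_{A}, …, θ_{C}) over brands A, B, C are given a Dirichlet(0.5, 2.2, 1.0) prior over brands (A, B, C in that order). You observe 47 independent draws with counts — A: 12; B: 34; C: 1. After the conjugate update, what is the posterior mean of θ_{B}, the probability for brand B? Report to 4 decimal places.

0.7140

The Dirichlet prior is conjugate to the Multinomial likelihood: each posterior αⱼ = prior αⱼ + observed count nⱼ.
Posterior concentration: (12.5, 36.2, 2.0), total = 50.7.
E[θ_{B}|data] = α_{B}/Σα = 36.2/50.7 = 0.7140.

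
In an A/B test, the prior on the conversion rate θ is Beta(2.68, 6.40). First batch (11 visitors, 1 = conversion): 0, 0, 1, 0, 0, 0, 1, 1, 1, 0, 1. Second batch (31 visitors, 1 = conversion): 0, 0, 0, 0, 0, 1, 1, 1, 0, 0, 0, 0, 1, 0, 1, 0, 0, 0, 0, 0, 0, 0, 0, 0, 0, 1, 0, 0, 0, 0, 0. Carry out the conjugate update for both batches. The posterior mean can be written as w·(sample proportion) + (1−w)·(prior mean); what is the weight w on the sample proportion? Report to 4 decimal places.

The Beta prior is conjugate to a Binomial/Bernoulli likelihood; the update adds successes to α and failures to β.
Total number of visitors: n = 11 + 31 = 42.
Posterior mean = (α₀+k)/(α₀+β₀+n) = [n/(α₀+β₀+n)]·(k/n) + [(α₀+β₀)/(α₀+β₀+n)]·α₀/(α₀+β₀), so only n and the prior enter the weight.
The weight on the data is w = n/(α₀+β₀+n) = 42/(2.68+6.40+42) = 42/51.08 = 0.8222.

0.8222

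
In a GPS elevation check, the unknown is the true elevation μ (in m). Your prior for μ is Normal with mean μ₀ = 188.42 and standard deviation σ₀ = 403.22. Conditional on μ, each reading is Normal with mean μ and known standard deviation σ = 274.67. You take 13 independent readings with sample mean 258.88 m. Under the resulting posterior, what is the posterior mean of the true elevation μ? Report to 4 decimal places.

256.4517

For Normal data with known variance σ², a Normal(μ₀, σ₀²) prior on μ is conjugate. Posterior precision = 1/σ₀² + n/σ²; posterior mean is the precision-weighted average of μ₀ and x̄.
n·x̄ = 13·258.88 = 3365.44.
σ₀² = 403.22² = 162586.3684, σ² = 274.67² = 75443.6089; σ² + n·σ₀² = 75443.6089 + 13·162586.3684 = 2189066.3981.
Posterior mean = (μ₀/σ₀² + n·x̄/σ²)/(1/σ₀² + n/σ²) = (σ²·μ₀ + σ₀²·n·x̄)/(σ² + n·σ₀²) = (75443.6089·188.42 + 162586.3684·3365.44)/2189066.3981 = 561389752.457034/2189066.3981 = 256.4517.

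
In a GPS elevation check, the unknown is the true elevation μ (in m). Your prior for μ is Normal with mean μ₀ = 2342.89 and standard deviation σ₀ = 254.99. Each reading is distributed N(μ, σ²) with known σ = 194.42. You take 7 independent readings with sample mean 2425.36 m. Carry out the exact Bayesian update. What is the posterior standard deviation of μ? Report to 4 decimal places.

For Normal data with known variance σ², a Normal(μ₀, σ₀²) prior on μ is conjugate. Posterior precision = 1/σ₀² + n/σ²; posterior mean is the precision-weighted average of μ₀ and x̄.
σ₀² = 254.99² = 65019.9001, σ² = 194.42² = 37799.1364; σ² + n·σ₀² = 37799.1364 + 7·65019.9001 = 492938.4371.
Posterior precision = 1/σ₀² + n/σ² = 1/65019.9001 + 7/37799.1364 = (σ² + n·σ₀²)/(σ₀²σ²) = 492938.4371/(65019.9001·37799.1364); posterior variance σₙ² = σ₀²σ²/(σ² + n·σ₀²) = 65019.9001·37799.1364/492938.4371 = 4985.807329.
Posterior SD = √σₙ² = √(65019.9001·37799.1364/492938.4371) = 70.6102.

70.6102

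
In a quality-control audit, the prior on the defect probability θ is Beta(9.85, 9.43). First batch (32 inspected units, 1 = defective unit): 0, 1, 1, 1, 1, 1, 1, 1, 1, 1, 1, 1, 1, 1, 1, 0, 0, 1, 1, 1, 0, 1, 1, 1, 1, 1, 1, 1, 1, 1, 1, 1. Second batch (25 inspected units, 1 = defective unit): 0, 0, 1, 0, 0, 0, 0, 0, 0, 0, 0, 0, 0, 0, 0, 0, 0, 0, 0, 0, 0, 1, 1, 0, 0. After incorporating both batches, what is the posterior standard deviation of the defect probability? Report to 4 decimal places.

The Beta prior is conjugate to a Binomial/Bernoulli likelihood; the update adds successes to α and failures to β.
After batch 1: Beta(9.85+28, 9.43+4) = Beta(37.85, 13.43).
After batch 2: Beta(37.85+3, 13.43+22) = Beta(40.85, 35.43).
Var = αβ/((α+β)²(α+β+1)) = 40.85·35.43/(76.28²·77.28) = 0.00321866; SD = √0.00321866 = 0.0567.

0.0567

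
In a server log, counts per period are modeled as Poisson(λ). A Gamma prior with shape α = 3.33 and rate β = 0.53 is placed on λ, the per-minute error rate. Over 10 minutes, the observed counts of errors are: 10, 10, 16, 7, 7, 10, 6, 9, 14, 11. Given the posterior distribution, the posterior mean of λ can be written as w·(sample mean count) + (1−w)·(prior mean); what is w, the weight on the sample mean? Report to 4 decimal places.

0.9497

With a Gamma(shape α, rate β) prior, the Poisson likelihood is conjugate: the posterior is Gamma(α + ΣXᵢ, β + n).
Posterior mean = (α₀+S)/(β₀+n) = [n/(β₀+n)]·(S/n) + [β₀/(β₀+n)]·(α₀/β₀), so only n and β₀ enter the weight.
Weight on data w = n/(β₀+n) = 10/(0.53+10) = 10/10.53 = 0.9497.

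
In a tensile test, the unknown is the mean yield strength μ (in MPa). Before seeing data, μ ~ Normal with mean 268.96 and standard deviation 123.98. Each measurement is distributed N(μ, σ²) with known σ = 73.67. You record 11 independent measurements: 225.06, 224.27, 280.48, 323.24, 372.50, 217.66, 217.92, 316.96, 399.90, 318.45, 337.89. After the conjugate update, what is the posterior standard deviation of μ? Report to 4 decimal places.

For Normal data with known variance σ², a Normal(μ₀, σ₀²) prior on μ is conjugate. Posterior precision = 1/σ₀² + n/σ²; posterior mean is the precision-weighted average of μ₀ and x̄.
σ₀² = 123.98² = 15371.0404, σ² = 73.67² = 5427.2689; σ² + n·σ₀² = 5427.2689 + 11·15371.0404 = 174508.7133.
Posterior precision = 1/σ₀² + n/σ² = 1/15371.0404 + 11/5427.2689 = (σ² + n·σ₀²)/(σ₀²σ²) = 174508.7133/(15371.0404·5427.2689); posterior variance σₙ² = σ₀²σ²/(σ² + n·σ₀²) = 15371.0404·5427.2689/174508.7133 = 478.043577.
Posterior SD = √σₙ² = √(15371.0404·5427.2689/174508.7133) = 21.8642.

21.8642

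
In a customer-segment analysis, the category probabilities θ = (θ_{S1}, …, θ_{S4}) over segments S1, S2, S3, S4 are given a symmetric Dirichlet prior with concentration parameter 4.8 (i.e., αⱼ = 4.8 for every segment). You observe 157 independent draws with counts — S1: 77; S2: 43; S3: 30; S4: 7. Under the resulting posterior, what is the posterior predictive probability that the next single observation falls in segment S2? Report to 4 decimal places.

The Dirichlet prior is conjugate to the Multinomial likelihood: each posterior αⱼ = prior αⱼ + observed count nⱼ.
Posterior concentration: (81.8, 47.8, 34.8, 11.8), total = 176.2.
P(next = S2 | data) = α_{S2}/Σα = 0.2713.

0.2713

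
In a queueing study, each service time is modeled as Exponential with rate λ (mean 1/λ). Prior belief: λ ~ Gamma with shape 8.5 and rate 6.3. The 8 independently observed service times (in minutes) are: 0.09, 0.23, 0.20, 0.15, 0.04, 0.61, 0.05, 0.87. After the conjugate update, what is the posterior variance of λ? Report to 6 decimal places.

0.226239

With a Gamma(shape α, rate β) prior on the exponential rate λ, the posterior after n observations with total T = Σxᵢ is Gamma(α+n, β+T).
Sum of observations T = 2.24 minutes; n = 8.
Posterior: Gamma(8.5+8, 6.3+2.24) = Gamma(16.5, 8.54).
Var = α/β² = 0.226239.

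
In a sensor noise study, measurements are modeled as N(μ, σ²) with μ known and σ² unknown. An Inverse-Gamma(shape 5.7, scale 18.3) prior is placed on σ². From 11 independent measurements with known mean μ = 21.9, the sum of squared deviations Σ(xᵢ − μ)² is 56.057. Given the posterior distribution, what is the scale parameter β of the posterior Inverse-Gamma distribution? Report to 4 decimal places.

With known mean μ and an Inverse-Gamma(α, β) prior on σ², the Normal likelihood is conjugate: posterior is Inv-Gamma(α + n/2, β + Σ(xᵢ−μ)²/2).
Posterior: Inv-Gamma(5.7 + 11/2, 18.3 + 56.057/2) = Inv-Gamma(11.20, 46.3285).
Posterior β = 46.3285.

46.3285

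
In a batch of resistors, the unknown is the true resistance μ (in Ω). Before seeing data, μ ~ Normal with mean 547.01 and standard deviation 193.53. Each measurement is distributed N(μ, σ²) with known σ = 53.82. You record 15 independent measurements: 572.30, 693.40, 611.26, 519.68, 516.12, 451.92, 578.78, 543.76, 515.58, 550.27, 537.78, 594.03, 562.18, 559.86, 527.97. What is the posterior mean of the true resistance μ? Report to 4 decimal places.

555.6150

For Normal data with known variance σ², a Normal(μ₀, σ₀²) prior on μ is conjugate. Posterior precision = 1/σ₀² + n/σ²; posterior mean is the precision-weighted average of μ₀ and x̄.
Σxᵢ = 572.30 + 693.40 + 611.26 + 519.68 + 516.12 + 451.92 + 578.78 + 543.76 + 515.58 + 550.27 + 537.78 + 594.03 + 562.18 + 559.86 + 527.97 = 8334.89, so n·x̄ = 8334.89.
σ₀² = 193.53² = 37453.8609, σ² = 53.82² = 2896.5924; σ² + n·σ₀² = 2896.5924 + 15·37453.8609 = 564704.5059.
Posterior mean = (μ₀/σ₀² + n·x̄/σ²)/(1/σ₀² + n/σ²) = (σ²·μ₀ + σ₀²·n·x̄)/(σ² + n·σ₀²) = (2896.5924·547.01 + 37453.8609·8334.89)/564704.5059 = 313758275.685525/564704.5059 = 555.6150.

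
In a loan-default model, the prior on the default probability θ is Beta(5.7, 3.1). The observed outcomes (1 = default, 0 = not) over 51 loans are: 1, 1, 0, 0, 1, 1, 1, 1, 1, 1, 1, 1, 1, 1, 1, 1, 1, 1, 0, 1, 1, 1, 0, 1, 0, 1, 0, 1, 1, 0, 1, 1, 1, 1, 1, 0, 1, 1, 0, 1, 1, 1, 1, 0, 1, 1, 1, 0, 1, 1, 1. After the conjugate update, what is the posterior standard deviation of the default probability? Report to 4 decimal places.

0.0544

The Beta prior is conjugate to a Binomial/Bernoulli likelihood; the update adds successes to α and failures to β.
Posterior: Beta(α+k, β+n−k) = Beta(5.7+40, 3.1+11) = Beta(45.7, 14.1).
Var = αβ/((α+β)²(α+β+1)) = 45.7·14.1/(59.8²·60.8) = 0.00296367; SD = √0.00296367 = 0.0544.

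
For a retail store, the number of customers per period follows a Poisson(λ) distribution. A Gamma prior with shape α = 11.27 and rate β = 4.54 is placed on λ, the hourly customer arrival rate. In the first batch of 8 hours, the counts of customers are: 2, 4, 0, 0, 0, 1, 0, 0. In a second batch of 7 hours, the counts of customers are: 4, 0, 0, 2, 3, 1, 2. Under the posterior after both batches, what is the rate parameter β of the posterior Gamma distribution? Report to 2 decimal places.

19.54

With a Gamma(shape α, rate β) prior, the Poisson likelihood is conjugate: the posterior is Gamma(α + ΣXᵢ, β + n).
Batch 1: sum of counts S = 7 over n = 8 hours.
After batch 1: Gamma(α+S, β+n) = Gamma(11.27+7, 4.54+8) = Gamma(18.27, 12.54).
Batch 2: sum of counts S = 12 over n = 7 hours.
After batch 2: Gamma(α+S, β+n) = Gamma(18.27+12, 12.54+7) = Gamma(30.27, 19.54).
Posterior β = 19.54.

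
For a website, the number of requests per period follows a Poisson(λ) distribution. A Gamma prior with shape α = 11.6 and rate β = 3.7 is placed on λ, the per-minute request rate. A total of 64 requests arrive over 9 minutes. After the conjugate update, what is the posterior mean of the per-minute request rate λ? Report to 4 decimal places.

With a Gamma(shape α, rate β) prior, the Poisson likelihood is conjugate: the posterior is Gamma(α + ΣXᵢ, β + n).
Posterior: Gamma(α+S, β+n) = Gamma(11.6+64, 3.7+9) = Gamma(75.6, 12.7).
Posterior mean = α/β = 75.6/12.7 = 5.9528.

5.9528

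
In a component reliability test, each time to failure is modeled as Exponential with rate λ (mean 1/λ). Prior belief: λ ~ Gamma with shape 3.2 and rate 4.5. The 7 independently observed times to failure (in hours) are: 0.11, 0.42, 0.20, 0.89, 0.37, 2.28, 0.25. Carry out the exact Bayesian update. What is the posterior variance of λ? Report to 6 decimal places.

0.125368

With a Gamma(shape α, rate β) prior on the exponential rate λ, the posterior after n observations with total T = Σxᵢ is Gamma(α+n, β+T).
Sum of observations T = 4.52 hours; n = 7.
Posterior: Gamma(3.2+7, 4.5+4.52) = Gamma(10.2, 9.02).
Var = α/β² = 0.125368.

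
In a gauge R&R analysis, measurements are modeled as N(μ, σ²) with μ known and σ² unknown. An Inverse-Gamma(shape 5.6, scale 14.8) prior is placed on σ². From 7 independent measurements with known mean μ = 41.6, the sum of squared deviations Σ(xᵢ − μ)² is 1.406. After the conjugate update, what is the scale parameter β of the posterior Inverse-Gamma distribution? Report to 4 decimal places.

With known mean μ and an Inverse-Gamma(α, β) prior on σ², the Normal likelihood is conjugate: posterior is Inv-Gamma(α + n/2, β + Σ(xᵢ−μ)²/2).
Posterior: Inv-Gamma(5.6 + 7/2, 14.8 + 1.406/2) = Inv-Gamma(9.10, 15.5030).
Posterior β = 15.5030.

15.5030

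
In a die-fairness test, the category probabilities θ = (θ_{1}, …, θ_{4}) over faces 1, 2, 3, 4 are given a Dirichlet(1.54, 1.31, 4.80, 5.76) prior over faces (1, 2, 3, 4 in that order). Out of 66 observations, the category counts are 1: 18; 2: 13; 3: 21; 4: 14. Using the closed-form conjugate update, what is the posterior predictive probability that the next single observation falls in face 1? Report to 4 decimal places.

0.2461

The Dirichlet prior is conjugate to the Multinomial likelihood: each posterior αⱼ = prior αⱼ + observed count nⱼ.
Posterior concentration: (19.54, 14.31, 25.80, 19.76), total = 79.41.
P(next = 1 | data) = α_{1}/Σα = 0.2461.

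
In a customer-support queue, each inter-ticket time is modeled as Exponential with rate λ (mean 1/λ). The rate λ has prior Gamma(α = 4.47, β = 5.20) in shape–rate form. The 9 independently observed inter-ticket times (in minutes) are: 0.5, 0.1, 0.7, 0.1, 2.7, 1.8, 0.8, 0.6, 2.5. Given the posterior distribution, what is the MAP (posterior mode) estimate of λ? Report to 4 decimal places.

0.8313

With a Gamma(shape α, rate β) prior on the exponential rate λ, the posterior after n observations with total T = Σxᵢ is Gamma(α+n, β+T).
Sum of observations T = 9.8 minutes; n = 9.
Posterior: Gamma(4.47+9, 5.20+9.8) = Gamma(13.47, 15.00).
Mode = (α−1)/β = 0.8313.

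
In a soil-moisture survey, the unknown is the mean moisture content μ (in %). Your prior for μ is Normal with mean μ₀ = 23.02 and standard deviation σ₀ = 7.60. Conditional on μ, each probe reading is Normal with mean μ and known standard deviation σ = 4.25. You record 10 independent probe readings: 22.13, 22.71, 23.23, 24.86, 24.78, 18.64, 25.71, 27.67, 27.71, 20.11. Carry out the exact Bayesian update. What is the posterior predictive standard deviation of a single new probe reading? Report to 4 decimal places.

For Normal data with known variance σ², a Normal(μ₀, σ₀²) prior on μ is conjugate. Posterior precision = 1/σ₀² + n/σ²; posterior mean is the precision-weighted average of μ₀ and x̄.
σ₀² = 7.60² = 57.76, σ² = 4.25² = 18.0625; σ² + n·σ₀² = 18.0625 + 10·57.76 = 595.6625.
Posterior precision = 1/σ₀² + n/σ² = 1/57.76 + 10/18.0625 = (σ² + n·σ₀²)/(σ₀²σ²) = 595.6625/(57.76·18.0625); posterior variance σₙ² = σ₀²σ²/(σ² + n·σ₀²) = 57.76·18.0625/595.6625 = 1.751478.
Predictive variance for one new observation = σₙ² + σ² = 57.76·18.0625/595.6625 + 18.0625 = σ²·(σ₀² + 595.6625)/595.6625 = 18.0625·653.4225/595.6625 = 19.813978; SD = √(18.0625·653.4225/595.6625) = 4.4513.

4.4513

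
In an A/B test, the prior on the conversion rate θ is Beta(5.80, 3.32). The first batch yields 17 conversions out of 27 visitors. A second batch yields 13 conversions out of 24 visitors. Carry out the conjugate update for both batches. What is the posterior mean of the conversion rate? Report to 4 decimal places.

The Beta prior is conjugate to a Binomial/Bernoulli likelihood; the update adds successes to α and failures to β.
After batch 1: Beta(5.80+17, 3.32+10) = Beta(22.80, 13.32).
After batch 2: Beta(22.80+13, 13.32+11) = Beta(35.80, 24.32).
Posterior mean = α/(α+β) = 35.80/60.12 = 0.5955.

0.5955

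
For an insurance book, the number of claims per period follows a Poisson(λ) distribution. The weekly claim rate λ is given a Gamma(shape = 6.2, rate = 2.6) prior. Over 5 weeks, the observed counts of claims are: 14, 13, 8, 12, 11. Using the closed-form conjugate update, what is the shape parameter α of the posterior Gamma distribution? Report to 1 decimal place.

64.2

With a Gamma(shape α, rate β) prior, the Poisson likelihood is conjugate: the posterior is Gamma(α + ΣXᵢ, β + n).
Sum of counts S = 58 over n = 5 weeks.
Posterior: Gamma(α+S, β+n) = Gamma(6.2+58, 2.6+5) = Gamma(64.2, 7.6).
Posterior α = 64.2.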